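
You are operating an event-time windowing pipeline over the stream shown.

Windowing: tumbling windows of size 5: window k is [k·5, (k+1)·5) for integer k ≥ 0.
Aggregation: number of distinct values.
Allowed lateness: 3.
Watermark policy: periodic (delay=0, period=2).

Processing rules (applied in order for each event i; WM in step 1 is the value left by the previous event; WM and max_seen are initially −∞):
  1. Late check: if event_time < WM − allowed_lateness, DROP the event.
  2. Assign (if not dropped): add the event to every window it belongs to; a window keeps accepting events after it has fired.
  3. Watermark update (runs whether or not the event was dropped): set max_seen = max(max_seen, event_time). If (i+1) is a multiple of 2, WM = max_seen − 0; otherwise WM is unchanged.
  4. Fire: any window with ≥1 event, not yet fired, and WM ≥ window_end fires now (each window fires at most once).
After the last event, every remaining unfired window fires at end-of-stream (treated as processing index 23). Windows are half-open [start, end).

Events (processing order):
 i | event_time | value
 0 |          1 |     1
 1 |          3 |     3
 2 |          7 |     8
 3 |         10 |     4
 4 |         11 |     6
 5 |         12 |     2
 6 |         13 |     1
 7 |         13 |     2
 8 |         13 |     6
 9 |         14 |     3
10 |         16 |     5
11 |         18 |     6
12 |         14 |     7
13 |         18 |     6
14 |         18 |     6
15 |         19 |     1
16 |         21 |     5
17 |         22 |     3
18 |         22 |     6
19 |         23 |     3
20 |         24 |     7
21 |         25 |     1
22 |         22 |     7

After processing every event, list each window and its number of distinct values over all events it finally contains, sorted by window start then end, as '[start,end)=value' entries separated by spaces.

[0,5)=2 [5,10)=1 [10,15)=5 [15,20)=3 [20,25)=4 [25,30)=1

i=0 t=1 v=1: → [0,5); WM=−∞
i=1 t=3 v=3: → [0,5); WM=3
i=2 t=7 v=8: → [5,10); WM=3
i=3 t=10 v=4: → [10,15); WM=10; [0,5) fires=2 [5,10) fires=1
i=4 t=11 v=6: → [10,15); WM=10
i=5 t=12 v=2: → [10,15); WM=12
i=6 t=13 v=1: → [10,15); WM=12
i=7 t=13 v=2: → [10,15); WM=13
i=8 t=13 v=6: → [10,15); WM=13
i=9 t=14 v=3: → [10,15); WM=14
i=10 t=16 v=5: → [15,20); WM=14
i=11 t=18 v=6: → [15,20); WM=18; [10,15) fires=5
i=12 t=14 v=7: DROP (t<18-3); WM=18
i=13 t=18 v=6: → [15,20); WM=18
i=14 t=18 v=6: → [15,20); WM=18
i=15 t=19 v=1: → [15,20); WM=19
i=16 t=21 v=5: → [20,25); WM=19
i=17 t=22 v=3: → [20,25); WM=22; [15,20) fires=3
i=18 t=22 v=6: → [20,25); WM=22
i=19 t=23 v=3: → [20,25); WM=23
i=20 t=24 v=7: → [20,25); WM=23
i=21 t=25 v=1: → [25,30); WM=25; [20,25) fires=4
i=22 t=22 v=7: → [20,25); WM=25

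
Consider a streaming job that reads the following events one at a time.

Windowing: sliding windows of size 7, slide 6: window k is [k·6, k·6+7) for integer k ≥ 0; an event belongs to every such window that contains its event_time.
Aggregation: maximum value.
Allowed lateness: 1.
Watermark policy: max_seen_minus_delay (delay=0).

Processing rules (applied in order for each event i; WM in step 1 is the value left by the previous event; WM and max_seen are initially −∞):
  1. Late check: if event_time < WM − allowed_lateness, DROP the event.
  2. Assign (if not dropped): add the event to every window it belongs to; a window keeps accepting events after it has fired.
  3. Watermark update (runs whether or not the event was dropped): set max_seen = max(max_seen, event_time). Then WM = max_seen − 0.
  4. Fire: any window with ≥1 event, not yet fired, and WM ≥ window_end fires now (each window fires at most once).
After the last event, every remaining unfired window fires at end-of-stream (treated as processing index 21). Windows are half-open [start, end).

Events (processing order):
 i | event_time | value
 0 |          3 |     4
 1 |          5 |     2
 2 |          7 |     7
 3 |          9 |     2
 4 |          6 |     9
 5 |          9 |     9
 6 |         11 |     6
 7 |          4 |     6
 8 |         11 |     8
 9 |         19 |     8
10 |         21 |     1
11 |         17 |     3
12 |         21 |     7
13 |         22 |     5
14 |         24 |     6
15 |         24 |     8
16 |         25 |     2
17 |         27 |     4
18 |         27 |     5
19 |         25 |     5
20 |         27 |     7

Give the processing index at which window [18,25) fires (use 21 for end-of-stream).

16

i=0 t=3 v=4: → [0,7); WM=3
i=1 t=5 v=2: → [0,7); WM=5
i=2 t=7 v=7: → [6,13); WM=7; [0,7) fires=4
i=3 t=9 v=2: → [6,13); WM=9
i=4 t=6 v=9: DROP (t<9-1); WM=9
i=5 t=9 v=9: → [6,13); WM=9
i=6 t=11 v=6: → [6,13); WM=11
i=7 t=4 v=6: DROP (t<11-1); WM=11
i=8 t=11 v=8: → [6,13); WM=11
i=9 t=19 v=8: → [18,25); WM=19; [6,13) fires=9
i=10 t=21 v=1: → [18,25); WM=21
i=11 t=17 v=3: DROP (t<21-1); WM=21
i=12 t=21 v=7: → [18,25); WM=21
i=13 t=22 v=5: → [18,25); WM=22
i=14 t=24 v=6: → [24,31),[18,25); WM=24
i=15 t=24 v=8: → [24,31),[18,25); WM=24
i=16 t=25 v=2: → [24,31); WM=25; [18,25) fires=8
i=17 t=27 v=4: → [24,31); WM=27
i=18 t=27 v=5: → [24,31); WM=27
i=19 t=25 v=5: DROP (t<27-1); WM=27
i=20 t=27 v=7: → [24,31); WM=27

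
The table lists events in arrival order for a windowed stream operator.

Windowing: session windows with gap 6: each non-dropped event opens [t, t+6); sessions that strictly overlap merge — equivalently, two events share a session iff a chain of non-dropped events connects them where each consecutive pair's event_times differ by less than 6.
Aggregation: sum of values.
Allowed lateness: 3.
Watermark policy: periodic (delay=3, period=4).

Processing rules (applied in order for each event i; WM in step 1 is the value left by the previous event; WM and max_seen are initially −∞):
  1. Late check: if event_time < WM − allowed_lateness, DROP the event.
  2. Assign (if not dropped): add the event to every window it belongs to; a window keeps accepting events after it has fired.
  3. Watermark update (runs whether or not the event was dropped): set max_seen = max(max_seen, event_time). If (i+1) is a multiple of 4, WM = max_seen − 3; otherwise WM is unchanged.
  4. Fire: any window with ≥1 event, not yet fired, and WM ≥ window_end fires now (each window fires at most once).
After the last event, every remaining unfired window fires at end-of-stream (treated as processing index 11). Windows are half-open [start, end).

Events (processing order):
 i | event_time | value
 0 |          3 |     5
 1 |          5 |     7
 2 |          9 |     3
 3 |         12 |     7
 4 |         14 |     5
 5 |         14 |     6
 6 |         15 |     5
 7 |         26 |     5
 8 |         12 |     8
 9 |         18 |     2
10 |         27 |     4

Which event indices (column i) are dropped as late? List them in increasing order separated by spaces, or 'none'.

i=0 t=3 v=5: → [3,9); WM=−∞
i=1 t=5 v=7: → [3,11); WM=−∞
i=2 t=9 v=3: → [3,15); WM=−∞
i=3 t=12 v=7: → [3,18); WM=9
i=4 t=14 v=5: → [3,20); WM=9
i=5 t=14 v=6: → [3,20); WM=9
i=6 t=15 v=5: → [3,21); WM=9
i=7 t=26 v=5: → [26,32); WM=23
i=8 t=12 v=8: DROP (t<23-3); WM=23
i=9 t=18 v=2: DROP (t<23-3); WM=23
i=10 t=27 v=4: → [26,33); WM=23

8 9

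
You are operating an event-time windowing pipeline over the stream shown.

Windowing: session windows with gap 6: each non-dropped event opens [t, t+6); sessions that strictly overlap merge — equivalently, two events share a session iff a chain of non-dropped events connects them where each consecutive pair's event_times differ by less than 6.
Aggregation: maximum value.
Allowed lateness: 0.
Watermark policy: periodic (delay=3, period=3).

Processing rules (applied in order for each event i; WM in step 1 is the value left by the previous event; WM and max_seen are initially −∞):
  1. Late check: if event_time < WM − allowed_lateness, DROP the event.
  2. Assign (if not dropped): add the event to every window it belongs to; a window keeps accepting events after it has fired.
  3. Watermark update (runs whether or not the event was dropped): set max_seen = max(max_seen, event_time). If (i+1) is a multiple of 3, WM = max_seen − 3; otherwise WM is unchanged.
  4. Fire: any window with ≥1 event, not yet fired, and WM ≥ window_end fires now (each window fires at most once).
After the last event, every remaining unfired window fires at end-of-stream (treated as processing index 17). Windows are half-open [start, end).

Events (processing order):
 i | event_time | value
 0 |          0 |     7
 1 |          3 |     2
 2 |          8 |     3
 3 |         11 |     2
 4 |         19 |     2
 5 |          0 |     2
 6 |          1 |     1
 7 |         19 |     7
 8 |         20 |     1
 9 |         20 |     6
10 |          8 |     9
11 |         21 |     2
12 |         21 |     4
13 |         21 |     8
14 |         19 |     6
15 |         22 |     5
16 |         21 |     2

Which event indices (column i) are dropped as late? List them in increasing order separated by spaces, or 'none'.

5 6 10

i=0 t=0 v=7: → [0,6); WM=−∞
i=1 t=3 v=2: → [0,9); WM=−∞
i=2 t=8 v=3: → [0,14); WM=5
i=3 t=11 v=2: → [0,17); WM=5
i=4 t=19 v=2: → [19,25); WM=5
i=5 t=0 v=2: DROP (t<5-0); WM=16
i=6 t=1 v=1: DROP (t<16-0); WM=16
i=7 t=19 v=7: → [19,25); WM=16
i=8 t=20 v=1: → [19,26); WM=17
i=9 t=20 v=6: → [19,26); WM=17
i=10 t=8 v=9: DROP (t<17-0); WM=17
i=11 t=21 v=2: → [19,27); WM=18
i=12 t=21 v=4: → [19,27); WM=18
i=13 t=21 v=8: → [19,27); WM=18
i=14 t=19 v=6: → [19,27); WM=18
i=15 t=22 v=5: → [19,28); WM=18
i=16 t=21 v=2: → [19,28); WM=18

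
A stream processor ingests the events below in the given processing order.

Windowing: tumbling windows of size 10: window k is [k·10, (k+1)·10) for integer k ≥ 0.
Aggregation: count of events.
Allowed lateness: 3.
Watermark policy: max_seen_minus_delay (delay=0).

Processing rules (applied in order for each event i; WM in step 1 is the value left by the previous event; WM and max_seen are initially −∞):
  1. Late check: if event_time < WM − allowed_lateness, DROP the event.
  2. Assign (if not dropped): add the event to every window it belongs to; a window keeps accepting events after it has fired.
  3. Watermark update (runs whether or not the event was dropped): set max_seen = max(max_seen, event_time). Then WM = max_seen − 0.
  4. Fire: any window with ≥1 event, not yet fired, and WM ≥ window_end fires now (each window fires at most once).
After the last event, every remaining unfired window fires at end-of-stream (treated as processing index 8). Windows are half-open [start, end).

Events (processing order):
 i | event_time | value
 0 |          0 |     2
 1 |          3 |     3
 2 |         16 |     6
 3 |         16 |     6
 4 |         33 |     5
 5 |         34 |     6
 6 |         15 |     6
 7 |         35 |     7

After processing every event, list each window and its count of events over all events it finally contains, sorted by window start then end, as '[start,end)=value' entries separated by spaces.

[0,10)=2 [10,20)=2 [30,40)=3

i=0 t=0 v=2: → [0,10); WM=0
i=1 t=3 v=3: → [0,10); WM=3
i=2 t=16 v=6: → [10,20); WM=16; [0,10) fires=2
i=3 t=16 v=6: → [10,20); WM=16
i=4 t=33 v=5: → [30,40); WM=33; [10,20) fires=2
i=5 t=34 v=6: → [30,40); WM=34
i=6 t=15 v=6: DROP (t<34-3); WM=34
i=7 t=35 v=7: → [30,40); WM=35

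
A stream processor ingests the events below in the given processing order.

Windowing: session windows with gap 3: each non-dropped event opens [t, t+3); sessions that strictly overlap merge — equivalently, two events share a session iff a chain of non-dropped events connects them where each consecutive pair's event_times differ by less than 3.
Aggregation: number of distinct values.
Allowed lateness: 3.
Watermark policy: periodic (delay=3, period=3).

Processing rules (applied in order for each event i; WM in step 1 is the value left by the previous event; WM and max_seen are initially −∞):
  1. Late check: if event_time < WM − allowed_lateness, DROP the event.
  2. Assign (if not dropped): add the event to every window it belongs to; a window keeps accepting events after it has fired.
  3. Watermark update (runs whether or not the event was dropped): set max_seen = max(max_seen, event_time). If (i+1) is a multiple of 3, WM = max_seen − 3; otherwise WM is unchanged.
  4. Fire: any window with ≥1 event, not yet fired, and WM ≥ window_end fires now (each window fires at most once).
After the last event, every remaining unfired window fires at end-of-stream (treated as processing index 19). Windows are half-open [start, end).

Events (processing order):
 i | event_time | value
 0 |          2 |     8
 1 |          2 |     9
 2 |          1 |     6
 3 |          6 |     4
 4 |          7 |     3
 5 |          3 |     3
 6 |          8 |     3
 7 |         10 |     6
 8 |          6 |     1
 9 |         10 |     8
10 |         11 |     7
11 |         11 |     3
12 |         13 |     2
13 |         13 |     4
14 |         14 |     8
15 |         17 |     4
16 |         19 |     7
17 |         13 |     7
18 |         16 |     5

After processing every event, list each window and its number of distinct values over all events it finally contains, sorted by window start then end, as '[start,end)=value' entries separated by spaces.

i=0 t=2 v=8: → [2,5); WM=−∞
i=1 t=2 v=9: → [2,5); WM=−∞
i=2 t=1 v=6: → [1,5); WM=-1
i=3 t=6 v=4: → [6,9); WM=-1
i=4 t=7 v=3: → [6,10); WM=-1
i=5 t=3 v=3: → [1,6); WM=4
i=6 t=8 v=3: → [6,11); WM=4
i=7 t=10 v=6: → [6,13); WM=4
i=8 t=6 v=1: → [6,13); WM=7
i=9 t=10 v=8: → [6,13); WM=7
i=10 t=11 v=7: → [6,14); WM=7
i=11 t=11 v=3: → [6,14); WM=8
i=12 t=13 v=2: → [6,16); WM=8
i=13 t=13 v=4: → [6,16); WM=8
i=14 t=14 v=8: → [6,17); WM=11
i=15 t=17 v=4: → [17,20); WM=11
i=16 t=19 v=7: → [17,22); WM=11
i=17 t=13 v=7: → [6,17); WM=16
i=18 t=16 v=5: → [6,22); WM=16

[1,6)=4 [6,22)=8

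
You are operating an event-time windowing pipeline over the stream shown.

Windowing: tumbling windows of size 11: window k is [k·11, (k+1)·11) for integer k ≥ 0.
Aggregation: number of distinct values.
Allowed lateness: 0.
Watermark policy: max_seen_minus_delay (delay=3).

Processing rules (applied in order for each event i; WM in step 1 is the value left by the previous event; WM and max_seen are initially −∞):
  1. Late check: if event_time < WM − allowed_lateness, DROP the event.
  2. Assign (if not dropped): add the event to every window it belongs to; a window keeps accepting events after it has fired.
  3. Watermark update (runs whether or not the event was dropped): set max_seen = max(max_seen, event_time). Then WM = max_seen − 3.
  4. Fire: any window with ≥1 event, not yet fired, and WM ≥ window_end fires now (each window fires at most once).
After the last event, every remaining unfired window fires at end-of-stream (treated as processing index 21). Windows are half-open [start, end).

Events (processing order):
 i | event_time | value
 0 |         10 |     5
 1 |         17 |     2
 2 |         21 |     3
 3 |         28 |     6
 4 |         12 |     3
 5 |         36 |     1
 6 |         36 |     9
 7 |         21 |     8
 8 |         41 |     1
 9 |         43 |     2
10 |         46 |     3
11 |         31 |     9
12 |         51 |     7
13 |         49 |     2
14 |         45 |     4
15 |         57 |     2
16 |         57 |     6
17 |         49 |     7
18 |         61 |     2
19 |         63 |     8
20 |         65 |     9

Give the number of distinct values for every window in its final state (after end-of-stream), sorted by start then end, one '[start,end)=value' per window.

[0,11)=1 [11,22)=2 [22,33)=1 [33,44)=3 [44,55)=3 [55,66)=4

i=0 t=10 v=5: → [0,11); WM=7
i=1 t=17 v=2: → [11,22); WM=14; [0,11) fires=1
i=2 t=21 v=3: → [11,22); WM=18
i=3 t=28 v=6: → [22,33); WM=25; [11,22) fires=2
i=4 t=12 v=3: DROP (t<25-0); WM=25
i=5 t=36 v=1: → [33,44); WM=33; [22,33) fires=1
i=6 t=36 v=9: → [33,44); WM=33
i=7 t=21 v=8: DROP (t<33-0); WM=33
i=8 t=41 v=1: → [33,44); WM=38
i=9 t=43 v=2: → [33,44); WM=40
i=10 t=46 v=3: → [44,55); WM=43
i=11 t=31 v=9: DROP (t<43-0); WM=43
i=12 t=51 v=7: → [44,55); WM=48; [33,44) fires=3
i=13 t=49 v=2: → [44,55); WM=48
i=14 t=45 v=4: DROP (t<48-0); WM=48
i=15 t=57 v=2: → [55,66); WM=54
i=16 t=57 v=6: → [55,66); WM=54
i=17 t=49 v=7: DROP (t<54-0); WM=54
i=18 t=61 v=2: → [55,66); WM=58; [44,55) fires=3
i=19 t=63 v=8: → [55,66); WM=60
i=20 t=65 v=9: → [55,66); WM=62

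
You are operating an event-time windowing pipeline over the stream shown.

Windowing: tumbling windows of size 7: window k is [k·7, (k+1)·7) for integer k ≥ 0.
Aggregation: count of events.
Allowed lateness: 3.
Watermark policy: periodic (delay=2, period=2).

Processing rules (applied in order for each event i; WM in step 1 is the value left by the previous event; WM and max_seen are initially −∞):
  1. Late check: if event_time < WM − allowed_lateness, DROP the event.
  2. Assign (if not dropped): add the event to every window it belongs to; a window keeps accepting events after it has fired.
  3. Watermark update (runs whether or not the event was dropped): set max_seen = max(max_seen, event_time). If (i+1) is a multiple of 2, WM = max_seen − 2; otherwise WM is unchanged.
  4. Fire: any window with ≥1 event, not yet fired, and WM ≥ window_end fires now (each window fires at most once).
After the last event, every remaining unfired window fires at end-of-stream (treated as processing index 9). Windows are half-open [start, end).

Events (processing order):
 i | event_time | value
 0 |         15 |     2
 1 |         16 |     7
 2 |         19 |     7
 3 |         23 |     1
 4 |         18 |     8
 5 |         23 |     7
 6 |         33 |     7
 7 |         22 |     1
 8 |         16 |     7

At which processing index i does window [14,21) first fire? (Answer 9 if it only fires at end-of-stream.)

3

i=0 t=15 v=2: → [14,21); WM=−∞
i=1 t=16 v=7: → [14,21); WM=14
i=2 t=19 v=7: → [14,21); WM=14
i=3 t=23 v=1: → [21,28); WM=21; [14,21) fires=3
i=4 t=18 v=8: → [14,21); WM=21
i=5 t=23 v=7: → [21,28); WM=21
i=6 t=33 v=7: → [28,35); WM=21
i=7 t=22 v=1: → [21,28); WM=31; [21,28) fires=3
i=8 t=16 v=7: DROP (t<31-3); WM=31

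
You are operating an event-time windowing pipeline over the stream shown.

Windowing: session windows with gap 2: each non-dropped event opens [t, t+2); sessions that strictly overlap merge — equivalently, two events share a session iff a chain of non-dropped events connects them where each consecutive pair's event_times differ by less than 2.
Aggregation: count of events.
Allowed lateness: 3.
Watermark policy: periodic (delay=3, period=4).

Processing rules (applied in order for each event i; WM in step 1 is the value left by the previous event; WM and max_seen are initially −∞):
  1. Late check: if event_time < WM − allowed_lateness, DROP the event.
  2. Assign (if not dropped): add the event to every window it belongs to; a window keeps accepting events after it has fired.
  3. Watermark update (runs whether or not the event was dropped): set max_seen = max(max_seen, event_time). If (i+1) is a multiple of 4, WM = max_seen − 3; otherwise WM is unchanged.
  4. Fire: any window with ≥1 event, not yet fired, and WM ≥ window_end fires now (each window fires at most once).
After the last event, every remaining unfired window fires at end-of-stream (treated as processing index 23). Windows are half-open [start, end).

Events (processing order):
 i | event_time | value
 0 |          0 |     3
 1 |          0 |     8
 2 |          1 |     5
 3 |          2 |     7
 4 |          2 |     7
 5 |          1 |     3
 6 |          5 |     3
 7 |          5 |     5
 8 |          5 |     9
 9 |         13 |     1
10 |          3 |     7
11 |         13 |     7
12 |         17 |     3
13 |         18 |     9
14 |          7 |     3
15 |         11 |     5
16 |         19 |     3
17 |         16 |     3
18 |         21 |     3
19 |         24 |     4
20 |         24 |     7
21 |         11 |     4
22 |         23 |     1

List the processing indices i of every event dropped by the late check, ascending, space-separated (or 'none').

21

i=0 t=0 v=3: → [0,2); WM=−∞
i=1 t=0 v=8: → [0,2); WM=−∞
i=2 t=1 v=5: → [0,3); WM=−∞
i=3 t=2 v=7: → [0,4); WM=-1
i=4 t=2 v=7: → [0,4); WM=-1
i=5 t=1 v=3: → [0,4); WM=-1
i=6 t=5 v=3: → [5,7); WM=-1
i=7 t=5 v=5: → [5,7); WM=2
i=8 t=5 v=9: → [5,7); WM=2
i=9 t=13 v=1: → [13,15); WM=2
i=10 t=3 v=7: → [0,5); WM=2
i=11 t=13 v=7: → [13,15); WM=10
i=12 t=17 v=3: → [17,19); WM=10
i=13 t=18 v=9: → [17,20); WM=10
i=14 t=7 v=3: → [7,9); WM=10
i=15 t=11 v=5: → [11,13); WM=15
i=16 t=19 v=3: → [17,21); WM=15
i=17 t=16 v=3: → [16,21); WM=15
i=18 t=21 v=3: → [21,23); WM=15
i=19 t=24 v=4: → [24,26); WM=21
i=20 t=24 v=7: → [24,26); WM=21
i=21 t=11 v=4: DROP (t<21-3); WM=21
i=22 t=23 v=1: → [23,26); WM=21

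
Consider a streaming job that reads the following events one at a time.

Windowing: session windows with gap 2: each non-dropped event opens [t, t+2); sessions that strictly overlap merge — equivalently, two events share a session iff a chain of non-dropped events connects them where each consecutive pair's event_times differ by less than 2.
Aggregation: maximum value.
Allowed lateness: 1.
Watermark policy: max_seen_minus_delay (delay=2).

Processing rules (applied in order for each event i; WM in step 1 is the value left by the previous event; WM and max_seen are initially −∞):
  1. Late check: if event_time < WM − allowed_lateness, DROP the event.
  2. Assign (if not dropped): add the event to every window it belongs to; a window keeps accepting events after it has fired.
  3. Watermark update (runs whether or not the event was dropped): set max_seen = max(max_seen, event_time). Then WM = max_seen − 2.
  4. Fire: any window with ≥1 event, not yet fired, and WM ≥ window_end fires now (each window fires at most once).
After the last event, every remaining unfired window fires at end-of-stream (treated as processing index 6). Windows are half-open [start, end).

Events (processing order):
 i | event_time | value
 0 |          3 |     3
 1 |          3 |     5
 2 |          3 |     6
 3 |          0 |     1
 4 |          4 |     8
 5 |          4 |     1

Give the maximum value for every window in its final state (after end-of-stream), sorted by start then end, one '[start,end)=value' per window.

[0,2)=1 [3,6)=8

i=0 t=3 v=3: → [3,5); WM=1
i=1 t=3 v=5: → [3,5); WM=1
i=2 t=3 v=6: → [3,5); WM=1
i=3 t=0 v=1: → [0,2); WM=1
i=4 t=4 v=8: → [3,6); WM=2
i=5 t=4 v=1: → [3,6); WM=2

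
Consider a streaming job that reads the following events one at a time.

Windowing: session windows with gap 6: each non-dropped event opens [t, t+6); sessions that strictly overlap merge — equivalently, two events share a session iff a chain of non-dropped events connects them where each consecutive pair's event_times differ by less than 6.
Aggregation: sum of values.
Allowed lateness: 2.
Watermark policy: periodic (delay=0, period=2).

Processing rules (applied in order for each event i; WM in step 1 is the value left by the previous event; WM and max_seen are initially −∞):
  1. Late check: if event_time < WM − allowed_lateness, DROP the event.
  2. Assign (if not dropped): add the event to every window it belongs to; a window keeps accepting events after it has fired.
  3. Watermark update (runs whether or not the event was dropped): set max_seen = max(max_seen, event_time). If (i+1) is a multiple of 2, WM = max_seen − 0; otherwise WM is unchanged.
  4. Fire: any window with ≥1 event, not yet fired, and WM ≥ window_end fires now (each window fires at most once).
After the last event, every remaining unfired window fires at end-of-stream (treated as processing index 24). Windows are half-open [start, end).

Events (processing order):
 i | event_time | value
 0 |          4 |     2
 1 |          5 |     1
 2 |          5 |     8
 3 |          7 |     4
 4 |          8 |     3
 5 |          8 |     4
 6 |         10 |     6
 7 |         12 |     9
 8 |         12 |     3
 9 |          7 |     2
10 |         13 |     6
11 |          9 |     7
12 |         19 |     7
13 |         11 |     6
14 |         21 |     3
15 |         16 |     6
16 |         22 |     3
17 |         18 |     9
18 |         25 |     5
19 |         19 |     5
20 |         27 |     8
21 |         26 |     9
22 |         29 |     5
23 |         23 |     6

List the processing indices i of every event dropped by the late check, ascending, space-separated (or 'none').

i=0 t=4 v=2: → [4,10); WM=−∞
i=1 t=5 v=1: → [4,11); WM=5
i=2 t=5 v=8: → [4,11); WM=5
i=3 t=7 v=4: → [4,13); WM=7
i=4 t=8 v=3: → [4,14); WM=7
i=5 t=8 v=4: → [4,14); WM=8
i=6 t=10 v=6: → [4,16); WM=8
i=7 t=12 v=9: → [4,18); WM=12
i=8 t=12 v=3: → [4,18); WM=12
i=9 t=7 v=2: DROP (t<12-2); WM=12
i=10 t=13 v=6: → [4,19); WM=12
i=11 t=9 v=7: DROP (t<12-2); WM=13
i=12 t=19 v=7: → [19,25); WM=13
i=13 t=11 v=6: → [4,19); WM=19
i=14 t=21 v=3: → [19,27); WM=19
i=15 t=16 v=6: DROP (t<19-2); WM=21
i=16 t=22 v=3: → [19,28); WM=21
i=17 t=18 v=9: DROP (t<21-2); WM=22
i=18 t=25 v=5: → [19,31); WM=22
i=19 t=19 v=5: DROP (t<22-2); WM=25
i=20 t=27 v=8: → [19,33); WM=25
i=21 t=26 v=9: → [19,33); WM=27
i=22 t=29 v=5: → [19,35); WM=27
i=23 t=23 v=6: DROP (t<27-2); WM=29

9 11 15 17 19 23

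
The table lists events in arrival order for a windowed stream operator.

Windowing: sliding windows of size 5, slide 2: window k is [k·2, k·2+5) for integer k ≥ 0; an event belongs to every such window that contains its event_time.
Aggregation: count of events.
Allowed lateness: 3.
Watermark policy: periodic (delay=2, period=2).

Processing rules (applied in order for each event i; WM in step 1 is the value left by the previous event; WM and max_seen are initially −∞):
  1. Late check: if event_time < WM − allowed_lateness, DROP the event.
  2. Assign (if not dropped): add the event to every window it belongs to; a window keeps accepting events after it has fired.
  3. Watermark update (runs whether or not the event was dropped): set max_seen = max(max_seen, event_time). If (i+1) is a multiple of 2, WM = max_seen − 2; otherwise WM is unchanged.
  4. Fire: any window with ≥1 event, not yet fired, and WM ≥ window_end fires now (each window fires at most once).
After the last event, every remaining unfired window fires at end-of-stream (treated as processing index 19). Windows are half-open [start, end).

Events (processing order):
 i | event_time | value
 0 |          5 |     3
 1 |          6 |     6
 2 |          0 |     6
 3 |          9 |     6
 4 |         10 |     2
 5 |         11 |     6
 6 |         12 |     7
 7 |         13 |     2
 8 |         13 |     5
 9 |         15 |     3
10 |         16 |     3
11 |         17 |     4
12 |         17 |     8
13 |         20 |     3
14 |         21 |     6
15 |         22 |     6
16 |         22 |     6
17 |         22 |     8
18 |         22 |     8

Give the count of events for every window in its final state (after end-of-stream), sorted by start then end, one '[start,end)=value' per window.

[2,7)=2 [4,9)=2 [6,11)=3 [8,13)=4 [10,15)=5 [12,17)=5 [14,19)=4 [16,21)=4 [18,23)=6 [20,25)=6 [22,27)=4

i=0 t=5 v=3: → [4,9),[2,7); WM=−∞
i=1 t=6 v=6: → [6,11),[4,9),[2,7); WM=4
i=2 t=0 v=6: DROP (t<4-3); WM=4
i=3 t=9 v=6: → [8,13),[6,11); WM=7; [2,7) fires=2
i=4 t=10 v=2: → [10,15),[8,13),[6,11); WM=7
i=5 t=11 v=6: → [10,15),[8,13); WM=9; [4,9) fires=2
i=6 t=12 v=7: → [12,17),[10,15),[8,13); WM=9
i=7 t=13 v=2: → [12,17),[10,15); WM=11; [6,11) fires=3
i=8 t=13 v=5: → [12,17),[10,15); WM=11
i=9 t=15 v=3: → [14,19),[12,17); WM=13; [8,13) fires=4
i=10 t=16 v=3: → [16,21),[14,19),[12,17); WM=13
i=11 t=17 v=4: → [16,21),[14,19); WM=15; [10,15) fires=5
i=12 t=17 v=8: → [16,21),[14,19); WM=15
i=13 t=20 v=3: → [20,25),[18,23),[16,21); WM=18; [12,17) fires=5
i=14 t=21 v=6: → [20,25),[18,23); WM=18
i=15 t=22 v=6: → [22,27),[20,25),[18,23); WM=20; [14,19) fires=4
i=16 t=22 v=6: → [22,27),[20,25),[18,23); WM=20
i=17 t=22 v=8: → [22,27),[20,25),[18,23); WM=20
i=18 t=22 v=8: → [22,27),[20,25),[18,23); WM=20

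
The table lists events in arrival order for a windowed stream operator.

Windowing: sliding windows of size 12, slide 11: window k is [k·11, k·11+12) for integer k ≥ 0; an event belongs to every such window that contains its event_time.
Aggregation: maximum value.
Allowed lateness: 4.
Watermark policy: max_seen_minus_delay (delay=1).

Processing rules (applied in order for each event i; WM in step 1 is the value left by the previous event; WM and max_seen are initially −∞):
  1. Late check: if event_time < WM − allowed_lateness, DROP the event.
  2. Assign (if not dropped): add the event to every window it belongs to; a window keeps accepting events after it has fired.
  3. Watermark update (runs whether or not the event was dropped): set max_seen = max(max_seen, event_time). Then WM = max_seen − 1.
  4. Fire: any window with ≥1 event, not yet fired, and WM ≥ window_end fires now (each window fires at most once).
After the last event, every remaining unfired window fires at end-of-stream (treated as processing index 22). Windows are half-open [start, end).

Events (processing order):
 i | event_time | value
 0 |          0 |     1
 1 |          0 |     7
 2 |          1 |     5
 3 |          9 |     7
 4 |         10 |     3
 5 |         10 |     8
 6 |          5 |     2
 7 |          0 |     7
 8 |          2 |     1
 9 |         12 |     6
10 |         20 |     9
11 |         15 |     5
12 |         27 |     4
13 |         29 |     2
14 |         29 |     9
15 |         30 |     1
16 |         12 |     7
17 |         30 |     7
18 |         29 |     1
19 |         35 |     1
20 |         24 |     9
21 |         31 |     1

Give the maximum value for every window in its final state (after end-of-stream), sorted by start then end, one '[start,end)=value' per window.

[0,12)=8 [11,23)=9 [22,34)=9 [33,45)=1

i=0 t=0 v=1: → [0,12); WM=-1
i=1 t=0 v=7: → [0,12); WM=-1
i=2 t=1 v=5: → [0,12); WM=0
i=3 t=9 v=7: → [0,12); WM=8
i=4 t=10 v=3: → [0,12); WM=9
i=5 t=10 v=8: → [0,12); WM=9
i=6 t=5 v=2: → [0,12); WM=9
i=7 t=0 v=7: DROP (t<9-4); WM=9
i=8 t=2 v=1: DROP (t<9-4); WM=9
i=9 t=12 v=6: → [11,23); WM=11
i=10 t=20 v=9: → [11,23); WM=19; [0,12) fires=8
i=11 t=15 v=5: → [11,23); WM=19
i=12 t=27 v=4: → [22,34); WM=26; [11,23) fires=9
i=13 t=29 v=2: → [22,34); WM=28
i=14 t=29 v=9: → [22,34); WM=28
i=15 t=30 v=1: → [22,34); WM=29
i=16 t=12 v=7: DROP (t<29-4); WM=29
i=17 t=30 v=7: → [22,34); WM=29
i=18 t=29 v=1: → [22,34); WM=29
i=19 t=35 v=1: → [33,45); WM=34; [22,34) fires=9
i=20 t=24 v=9: DROP (t<34-4); WM=34
i=21 t=31 v=1: → [22,34); WM=34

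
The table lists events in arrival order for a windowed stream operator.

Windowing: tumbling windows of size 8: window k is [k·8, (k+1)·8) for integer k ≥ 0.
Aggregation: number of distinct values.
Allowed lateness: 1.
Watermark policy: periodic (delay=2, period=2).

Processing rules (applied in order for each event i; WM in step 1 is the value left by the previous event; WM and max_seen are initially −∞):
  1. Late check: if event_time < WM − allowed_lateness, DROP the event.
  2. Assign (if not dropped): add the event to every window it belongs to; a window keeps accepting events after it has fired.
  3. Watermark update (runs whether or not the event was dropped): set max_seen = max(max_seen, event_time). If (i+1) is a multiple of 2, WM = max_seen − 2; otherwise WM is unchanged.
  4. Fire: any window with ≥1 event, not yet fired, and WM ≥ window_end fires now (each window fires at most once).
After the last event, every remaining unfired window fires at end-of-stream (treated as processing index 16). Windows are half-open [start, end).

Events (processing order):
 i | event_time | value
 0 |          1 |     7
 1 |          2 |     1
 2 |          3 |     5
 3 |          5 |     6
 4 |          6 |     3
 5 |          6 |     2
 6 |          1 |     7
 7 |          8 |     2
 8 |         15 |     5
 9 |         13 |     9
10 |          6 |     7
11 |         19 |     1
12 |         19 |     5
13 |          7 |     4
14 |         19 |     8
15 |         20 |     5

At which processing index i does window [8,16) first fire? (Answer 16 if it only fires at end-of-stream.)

11

i=0 t=1 v=7: → [0,8); WM=−∞
i=1 t=2 v=1: → [0,8); WM=0
i=2 t=3 v=5: → [0,8); WM=0
i=3 t=5 v=6: → [0,8); WM=3
i=4 t=6 v=3: → [0,8); WM=3
i=5 t=6 v=2: → [0,8); WM=4
i=6 t=1 v=7: DROP (t<4-1); WM=4
i=7 t=8 v=2: → [8,16); WM=6
i=8 t=15 v=5: → [8,16); WM=6
i=9 t=13 v=9: → [8,16); WM=13; [0,8) fires=6
i=10 t=6 v=7: DROP (t<13-1); WM=13
i=11 t=19 v=1: → [16,24); WM=17; [8,16) fires=3
i=12 t=19 v=5: → [16,24); WM=17
i=13 t=7 v=4: DROP (t<17-1); WM=17
i=14 t=19 v=8: → [16,24); WM=17
i=15 t=20 v=5: → [16,24); WM=18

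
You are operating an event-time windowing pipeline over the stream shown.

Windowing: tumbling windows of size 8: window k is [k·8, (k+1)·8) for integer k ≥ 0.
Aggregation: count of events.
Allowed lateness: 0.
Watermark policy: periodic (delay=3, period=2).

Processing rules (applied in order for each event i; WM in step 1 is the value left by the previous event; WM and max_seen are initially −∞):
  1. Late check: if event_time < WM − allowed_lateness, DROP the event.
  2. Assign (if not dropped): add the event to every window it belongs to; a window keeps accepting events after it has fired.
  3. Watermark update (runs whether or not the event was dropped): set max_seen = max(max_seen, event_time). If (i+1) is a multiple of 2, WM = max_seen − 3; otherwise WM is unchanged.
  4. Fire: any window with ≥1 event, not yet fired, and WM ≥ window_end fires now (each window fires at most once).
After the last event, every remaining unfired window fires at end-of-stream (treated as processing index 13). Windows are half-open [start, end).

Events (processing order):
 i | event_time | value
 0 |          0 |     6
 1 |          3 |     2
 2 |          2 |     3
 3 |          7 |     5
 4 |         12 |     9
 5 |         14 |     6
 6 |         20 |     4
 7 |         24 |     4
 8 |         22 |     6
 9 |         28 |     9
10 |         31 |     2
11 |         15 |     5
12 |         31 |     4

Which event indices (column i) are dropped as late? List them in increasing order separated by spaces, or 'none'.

i=0 t=0 v=6: → [0,8); WM=−∞
i=1 t=3 v=2: → [0,8); WM=0
i=2 t=2 v=3: → [0,8); WM=0
i=3 t=7 v=5: → [0,8); WM=4
i=4 t=12 v=9: → [8,16); WM=4
i=5 t=14 v=6: → [8,16); WM=11; [0,8) fires=4
i=6 t=20 v=4: → [16,24); WM=11
i=7 t=24 v=4: → [24,32); WM=21; [8,16) fires=2
i=8 t=22 v=6: → [16,24); WM=21
i=9 t=28 v=9: → [24,32); WM=25; [16,24) fires=2
i=10 t=31 v=2: → [24,32); WM=25
i=11 t=15 v=5: DROP (t<25-0); WM=28
i=12 t=31 v=4: → [24,32); WM=28

11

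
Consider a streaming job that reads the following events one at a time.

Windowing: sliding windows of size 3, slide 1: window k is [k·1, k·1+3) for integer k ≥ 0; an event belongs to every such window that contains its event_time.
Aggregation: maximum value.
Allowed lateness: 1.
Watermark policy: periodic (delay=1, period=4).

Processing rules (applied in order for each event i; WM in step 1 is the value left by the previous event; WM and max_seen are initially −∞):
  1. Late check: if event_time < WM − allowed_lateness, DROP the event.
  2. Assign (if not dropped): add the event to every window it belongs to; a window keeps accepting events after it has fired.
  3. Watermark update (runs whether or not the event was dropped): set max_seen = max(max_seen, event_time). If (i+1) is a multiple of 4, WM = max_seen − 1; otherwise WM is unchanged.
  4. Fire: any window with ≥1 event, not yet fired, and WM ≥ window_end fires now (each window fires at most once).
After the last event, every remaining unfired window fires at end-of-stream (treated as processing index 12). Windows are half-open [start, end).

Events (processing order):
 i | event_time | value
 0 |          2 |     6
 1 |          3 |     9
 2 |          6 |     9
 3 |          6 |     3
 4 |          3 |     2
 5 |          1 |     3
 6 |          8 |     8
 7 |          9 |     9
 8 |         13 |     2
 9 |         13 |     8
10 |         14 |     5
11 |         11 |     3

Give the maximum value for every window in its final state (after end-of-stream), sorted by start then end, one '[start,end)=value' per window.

i=0 t=2 v=6: → [2,5),[1,4),[0,3); WM=−∞
i=1 t=3 v=9: → [3,6),[2,5),[1,4); WM=−∞
i=2 t=6 v=9: → [6,9),[5,8),[4,7); WM=−∞
i=3 t=6 v=3: → [6,9),[5,8),[4,7); WM=5; [0,3) fires=6 [1,4) fires=9 [2,5) fires=9
i=4 t=3 v=2: DROP (t<5-1); WM=5
i=5 t=1 v=3: DROP (t<5-1); WM=5
i=6 t=8 v=8: → [8,11),[7,10),[6,9); WM=5
i=7 t=9 v=9: → [9,12),[8,11),[7,10); WM=8; [3,6) fires=9 [4,7) fires=9 [5,8) fires=9
i=8 t=13 v=2: → [13,16),[12,15),[11,14); WM=8
i=9 t=13 v=8: → [13,16),[12,15),[11,14); WM=8
i=10 t=14 v=5: → [14,17),[13,16),[12,15); WM=8
i=11 t=11 v=3: → [11,14),[10,13),[9,12); WM=13; [6,9) fires=9 [7,10) fires=9 [8,11) fires=9 [9,12) fires=9 [10,13) fires=3

[0,3)=6 [1,4)=9 [2,5)=9 [3,6)=9 [4,7)=9 [5,8)=9 [6,9)=9 [7,10)=9 [8,11)=9 [9,12)=9 [10,13)=3 [11,14)=8 [12,15)=8 [13,16)=8 [14,17)=5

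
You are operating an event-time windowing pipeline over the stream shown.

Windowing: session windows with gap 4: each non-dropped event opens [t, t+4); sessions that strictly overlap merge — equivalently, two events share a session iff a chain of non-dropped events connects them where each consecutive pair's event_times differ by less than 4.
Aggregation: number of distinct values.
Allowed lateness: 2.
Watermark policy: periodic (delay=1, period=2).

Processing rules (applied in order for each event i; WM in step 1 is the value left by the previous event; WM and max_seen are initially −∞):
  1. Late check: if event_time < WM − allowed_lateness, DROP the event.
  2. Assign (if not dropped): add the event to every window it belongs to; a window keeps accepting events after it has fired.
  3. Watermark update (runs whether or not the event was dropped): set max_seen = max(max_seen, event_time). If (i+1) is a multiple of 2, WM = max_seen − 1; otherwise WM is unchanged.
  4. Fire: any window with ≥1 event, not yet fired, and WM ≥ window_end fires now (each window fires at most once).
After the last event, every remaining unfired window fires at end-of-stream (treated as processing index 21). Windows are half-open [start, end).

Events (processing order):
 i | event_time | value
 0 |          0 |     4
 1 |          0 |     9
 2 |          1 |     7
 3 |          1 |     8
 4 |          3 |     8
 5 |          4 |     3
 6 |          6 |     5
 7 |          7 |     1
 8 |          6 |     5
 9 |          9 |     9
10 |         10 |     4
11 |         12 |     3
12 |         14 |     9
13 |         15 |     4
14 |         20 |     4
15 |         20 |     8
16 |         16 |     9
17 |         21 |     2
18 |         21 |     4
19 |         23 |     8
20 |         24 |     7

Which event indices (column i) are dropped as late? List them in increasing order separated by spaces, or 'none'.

16

i=0 t=0 v=4: → [0,4); WM=−∞
i=1 t=0 v=9: → [0,4); WM=-1
i=2 t=1 v=7: → [0,5); WM=-1
i=3 t=1 v=8: → [0,5); WM=0
i=4 t=3 v=8: → [0,7); WM=0
i=5 t=4 v=3: → [0,8); WM=3
i=6 t=6 v=5: → [0,10); WM=3
i=7 t=7 v=1: → [0,11); WM=6
i=8 t=6 v=5: → [0,11); WM=6
i=9 t=9 v=9: → [0,13); WM=8
i=10 t=10 v=4: → [0,14); WM=8
i=11 t=12 v=3: → [0,16); WM=11
i=12 t=14 v=9: → [0,18); WM=11
i=13 t=15 v=4: → [0,19); WM=14
i=14 t=20 v=4: → [20,24); WM=14
i=15 t=20 v=8: → [20,24); WM=19
i=16 t=16 v=9: DROP (t<19-2); WM=19
i=17 t=21 v=2: → [20,25); WM=20
i=18 t=21 v=4: → [20,25); WM=20
i=19 t=23 v=8: → [20,27); WM=22
i=20 t=24 v=7: → [20,28); WM=22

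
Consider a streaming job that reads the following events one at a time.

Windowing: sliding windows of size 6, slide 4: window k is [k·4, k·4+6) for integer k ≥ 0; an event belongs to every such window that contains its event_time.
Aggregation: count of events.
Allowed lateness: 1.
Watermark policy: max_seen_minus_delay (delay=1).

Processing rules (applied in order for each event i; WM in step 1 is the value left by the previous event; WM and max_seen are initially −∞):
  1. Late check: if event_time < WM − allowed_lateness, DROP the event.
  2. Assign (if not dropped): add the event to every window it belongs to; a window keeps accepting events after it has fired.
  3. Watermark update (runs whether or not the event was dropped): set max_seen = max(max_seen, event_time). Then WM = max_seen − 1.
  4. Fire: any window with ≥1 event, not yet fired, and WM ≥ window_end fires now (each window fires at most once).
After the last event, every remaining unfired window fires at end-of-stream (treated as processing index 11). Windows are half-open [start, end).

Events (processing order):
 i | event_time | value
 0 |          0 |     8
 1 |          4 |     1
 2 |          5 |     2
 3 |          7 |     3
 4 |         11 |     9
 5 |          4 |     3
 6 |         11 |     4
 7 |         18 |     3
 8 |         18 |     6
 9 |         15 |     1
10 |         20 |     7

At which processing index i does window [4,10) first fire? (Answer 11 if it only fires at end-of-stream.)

4

i=0 t=0 v=8: → [0,6); WM=-1
i=1 t=4 v=1: → [4,10),[0,6); WM=3
i=2 t=5 v=2: → [4,10),[0,6); WM=4
i=3 t=7 v=3: → [4,10); WM=6; [0,6) fires=3
i=4 t=11 v=9: → [8,14); WM=10; [4,10) fires=3
i=5 t=4 v=3: DROP (t<10-1); WM=10
i=6 t=11 v=4: → [8,14); WM=10
i=7 t=18 v=3: → [16,22); WM=17; [8,14) fires=2
i=8 t=18 v=6: → [16,22); WM=17
i=9 t=15 v=1: DROP (t<17-1); WM=17
i=10 t=20 v=7: → [20,26),[16,22); WM=19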